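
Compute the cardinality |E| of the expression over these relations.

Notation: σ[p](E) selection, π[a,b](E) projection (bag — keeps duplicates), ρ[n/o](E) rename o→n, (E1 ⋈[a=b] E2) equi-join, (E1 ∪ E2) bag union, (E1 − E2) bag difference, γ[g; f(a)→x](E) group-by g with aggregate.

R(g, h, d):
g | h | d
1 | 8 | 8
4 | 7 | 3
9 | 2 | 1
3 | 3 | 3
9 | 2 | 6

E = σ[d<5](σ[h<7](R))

Per-node cardinality:
  R → 5
  σ[h<7](R) → 3
  σ[d<5](σ[h<7](R)) → 2

|E| = 2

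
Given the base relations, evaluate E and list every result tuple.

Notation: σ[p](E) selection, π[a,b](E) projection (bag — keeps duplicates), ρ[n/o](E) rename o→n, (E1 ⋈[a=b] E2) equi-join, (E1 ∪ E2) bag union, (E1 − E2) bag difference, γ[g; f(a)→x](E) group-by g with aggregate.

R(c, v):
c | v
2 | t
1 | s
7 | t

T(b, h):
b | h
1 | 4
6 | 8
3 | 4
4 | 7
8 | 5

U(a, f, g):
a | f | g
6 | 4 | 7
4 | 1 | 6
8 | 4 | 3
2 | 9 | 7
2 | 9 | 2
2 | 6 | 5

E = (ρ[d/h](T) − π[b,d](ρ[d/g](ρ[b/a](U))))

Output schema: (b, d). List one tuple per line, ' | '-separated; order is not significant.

Subexpression sizes:
  T → 5
  ρ[d/h](T) → 5
  U → 6
  ρ[b/a](U) → 6
  ρ[d/g](ρ[b/a](U)) → 6
  π[b,d](ρ[d/g](ρ[b/a](U))) → 6
  (ρ[d/h](T) − π[b,d](ρ[d/g](ρ[b/a](U)))) → 5

== RESULT ==
b | d
1 | 4
3 | 4
4 | 7
6 | 8
8 | 5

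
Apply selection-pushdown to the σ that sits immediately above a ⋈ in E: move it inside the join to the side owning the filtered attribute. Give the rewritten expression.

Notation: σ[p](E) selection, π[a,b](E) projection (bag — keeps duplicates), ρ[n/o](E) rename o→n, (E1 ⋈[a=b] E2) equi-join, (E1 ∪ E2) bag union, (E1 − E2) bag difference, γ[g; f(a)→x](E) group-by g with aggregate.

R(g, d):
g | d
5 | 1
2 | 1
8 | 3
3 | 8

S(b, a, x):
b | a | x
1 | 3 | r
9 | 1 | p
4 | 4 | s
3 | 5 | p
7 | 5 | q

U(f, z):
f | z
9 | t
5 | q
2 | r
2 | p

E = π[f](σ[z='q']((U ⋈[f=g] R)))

σ filters on z, owned by the left side.
E' = π[f]((σ[z='q'](U) ⋈[f=g] R))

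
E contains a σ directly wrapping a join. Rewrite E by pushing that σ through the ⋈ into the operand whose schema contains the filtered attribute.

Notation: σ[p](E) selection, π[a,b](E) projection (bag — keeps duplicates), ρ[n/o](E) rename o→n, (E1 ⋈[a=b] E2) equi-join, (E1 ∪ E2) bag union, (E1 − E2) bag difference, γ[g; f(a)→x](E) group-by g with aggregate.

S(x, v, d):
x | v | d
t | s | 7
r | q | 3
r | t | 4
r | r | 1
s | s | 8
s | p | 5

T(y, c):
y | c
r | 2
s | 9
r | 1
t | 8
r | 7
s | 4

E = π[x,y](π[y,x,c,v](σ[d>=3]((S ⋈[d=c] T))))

σ filters on d, owned by the left side.
E' = π[x,y](π[y,x,c,v]((σ[d>=3](S) ⋈[d=c] T)))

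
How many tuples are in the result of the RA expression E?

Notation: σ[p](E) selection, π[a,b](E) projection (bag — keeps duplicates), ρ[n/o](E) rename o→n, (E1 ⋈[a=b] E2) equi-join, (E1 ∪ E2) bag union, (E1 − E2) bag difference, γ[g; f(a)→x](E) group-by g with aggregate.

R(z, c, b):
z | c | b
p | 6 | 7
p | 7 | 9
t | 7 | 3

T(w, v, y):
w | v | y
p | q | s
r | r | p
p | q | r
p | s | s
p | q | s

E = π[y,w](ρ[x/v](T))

Row counts bottom-up:
  T → 5
  ρ[x/v](T) → 5
  π[y,w](ρ[x/v](T)) → 5

|E| = 5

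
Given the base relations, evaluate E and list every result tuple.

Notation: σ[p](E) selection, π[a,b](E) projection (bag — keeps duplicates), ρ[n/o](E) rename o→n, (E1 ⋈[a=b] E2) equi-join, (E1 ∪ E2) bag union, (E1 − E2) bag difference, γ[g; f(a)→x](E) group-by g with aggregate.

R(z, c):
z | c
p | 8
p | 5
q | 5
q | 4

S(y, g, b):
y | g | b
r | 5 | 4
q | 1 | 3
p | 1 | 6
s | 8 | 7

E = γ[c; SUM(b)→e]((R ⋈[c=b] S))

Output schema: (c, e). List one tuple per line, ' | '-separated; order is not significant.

Subexpression sizes:
  R → 4
  S → 4
  (R ⋈[c=b] S) → 1
  γ[c; SUM(b)→e]((R ⋈[c=b] S)) → 1

== RESULT ==
c | e
4 | 4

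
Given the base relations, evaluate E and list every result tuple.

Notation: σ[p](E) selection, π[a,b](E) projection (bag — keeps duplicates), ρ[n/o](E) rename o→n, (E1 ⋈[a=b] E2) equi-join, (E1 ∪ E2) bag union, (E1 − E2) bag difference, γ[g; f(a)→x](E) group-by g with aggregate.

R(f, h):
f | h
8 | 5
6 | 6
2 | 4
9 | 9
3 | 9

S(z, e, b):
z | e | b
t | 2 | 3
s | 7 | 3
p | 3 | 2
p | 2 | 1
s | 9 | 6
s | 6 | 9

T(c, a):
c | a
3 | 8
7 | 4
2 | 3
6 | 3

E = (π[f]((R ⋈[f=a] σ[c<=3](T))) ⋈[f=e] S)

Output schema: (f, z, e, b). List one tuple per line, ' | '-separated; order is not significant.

Per-node cardinality:
  R → 5
  T → 4
  σ[c<=3](T) → 2
  (R ⋈[f=a] σ[c<=3](T)) → 2
  π[f]((R ⋈[f=a] σ[c<=3](T))) → 2
  S → 6
  (π[f]((R ⋈[f=a] σ[c<=3](T))) ⋈[f=e] S) → 1

== RESULT ==
f | z | e | b
3 | p | 3 | 2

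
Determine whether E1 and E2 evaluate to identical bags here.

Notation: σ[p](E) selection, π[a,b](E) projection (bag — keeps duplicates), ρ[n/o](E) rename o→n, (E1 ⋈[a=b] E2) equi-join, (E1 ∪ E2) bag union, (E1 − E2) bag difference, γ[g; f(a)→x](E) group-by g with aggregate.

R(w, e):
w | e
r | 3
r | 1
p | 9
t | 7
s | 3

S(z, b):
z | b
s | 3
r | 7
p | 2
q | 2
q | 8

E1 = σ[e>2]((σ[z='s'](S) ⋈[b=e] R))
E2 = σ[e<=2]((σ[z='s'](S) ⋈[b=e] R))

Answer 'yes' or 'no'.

E1 row counts bottom-up:
  S → 5
  σ[z='s'](S) → 1
  R → 5
  (σ[z='s'](S) ⋈[b=e] R) → 2
  σ[e>2]((σ[z='s'](S) ⋈[b=e] R)) → 2
E2 row counts bottom-up:
  S → 5
  σ[z='s'](S) → 1
  R → 5
  (σ[z='s'](S) ⋈[b=e] R) → 2
  σ[e<=2]((σ[z='s'](S) ⋈[b=e] R)) → 0

E1 result:
z | b | w | e
s | 3 | r | 3
s | 3 | s | 3
E2 result:
z | b | w | e
(0 rows)
Witness: ('s', 3, 's', 3) appears 1× in E1 but 0× in E2.

no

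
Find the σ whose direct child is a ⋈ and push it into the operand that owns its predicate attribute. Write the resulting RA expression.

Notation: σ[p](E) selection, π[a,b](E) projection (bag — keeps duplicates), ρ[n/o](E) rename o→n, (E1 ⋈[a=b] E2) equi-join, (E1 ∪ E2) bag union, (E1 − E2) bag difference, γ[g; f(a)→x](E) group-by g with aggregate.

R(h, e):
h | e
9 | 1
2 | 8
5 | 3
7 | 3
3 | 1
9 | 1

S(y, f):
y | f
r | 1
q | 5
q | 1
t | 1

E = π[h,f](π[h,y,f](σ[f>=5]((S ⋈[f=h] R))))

σ filters on f, owned by the left side.
E' = π[h,f](π[h,y,f]((σ[f>=5](S) ⋈[f=h] R)))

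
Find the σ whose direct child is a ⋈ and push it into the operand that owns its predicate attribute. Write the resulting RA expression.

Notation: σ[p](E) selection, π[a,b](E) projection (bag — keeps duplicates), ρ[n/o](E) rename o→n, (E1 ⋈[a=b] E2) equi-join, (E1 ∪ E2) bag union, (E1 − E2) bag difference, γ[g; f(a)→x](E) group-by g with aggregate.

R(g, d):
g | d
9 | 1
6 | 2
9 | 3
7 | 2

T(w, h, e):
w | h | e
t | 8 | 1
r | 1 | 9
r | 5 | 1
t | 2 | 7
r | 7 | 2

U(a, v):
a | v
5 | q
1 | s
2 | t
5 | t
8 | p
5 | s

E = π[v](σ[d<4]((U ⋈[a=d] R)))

σ filters on d, owned by the right side.
E' = π[v]((U ⋈[a=d] σ[d<4](R)))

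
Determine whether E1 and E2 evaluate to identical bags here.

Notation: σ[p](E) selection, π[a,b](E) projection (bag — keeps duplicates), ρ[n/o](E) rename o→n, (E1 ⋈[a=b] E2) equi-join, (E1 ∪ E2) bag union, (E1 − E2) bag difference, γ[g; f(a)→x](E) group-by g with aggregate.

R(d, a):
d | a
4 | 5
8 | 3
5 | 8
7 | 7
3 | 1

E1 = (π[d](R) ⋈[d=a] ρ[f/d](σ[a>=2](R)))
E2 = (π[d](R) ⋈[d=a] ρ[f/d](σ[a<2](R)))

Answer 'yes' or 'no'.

E1 subexpression sizes:
  R → 5
  π[d](R) → 5
  R → 5
  σ[a>=2](R) → 4
  ρ[f/d](σ[a>=2](R)) → 4
  (π[d](R) ⋈[d=a] ρ[f/d](σ[a>=2](R))) → 4
E2 subexpression sizes:
  R → 5
  π[d](R) → 5
  R → 5
  σ[a<2](R) → 1
  ρ[f/d](σ[a<2](R)) → 1
  (π[d](R) ⋈[d=a] ρ[f/d](σ[a<2](R))) → 0

E1 result:
d | f | a
3 | 8 | 3
5 | 4 | 5
7 | 7 | 7
8 | 5 | 8
E2 result:
d | f | a
(0 rows)
Witness: (5, 4, 5) appears 1× in E1 but 0× in E2.

no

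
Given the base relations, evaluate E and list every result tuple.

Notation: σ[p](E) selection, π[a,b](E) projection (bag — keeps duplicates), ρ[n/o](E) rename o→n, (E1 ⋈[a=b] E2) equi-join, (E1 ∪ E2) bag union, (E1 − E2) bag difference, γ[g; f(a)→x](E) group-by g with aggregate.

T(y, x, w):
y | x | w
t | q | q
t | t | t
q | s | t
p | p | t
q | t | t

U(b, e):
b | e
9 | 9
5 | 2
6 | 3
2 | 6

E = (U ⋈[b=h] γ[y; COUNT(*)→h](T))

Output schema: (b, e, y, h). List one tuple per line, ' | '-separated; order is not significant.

Row counts bottom-up:
  U → 4
  T → 5
  γ[y; COUNT(*)→h](T) → 3
  (U ⋈[b=h] γ[y; COUNT(*)→h](T)) → 2

== RESULT ==
b | e | y | h
2 | 6 | q | 2
2 | 6 | t | 2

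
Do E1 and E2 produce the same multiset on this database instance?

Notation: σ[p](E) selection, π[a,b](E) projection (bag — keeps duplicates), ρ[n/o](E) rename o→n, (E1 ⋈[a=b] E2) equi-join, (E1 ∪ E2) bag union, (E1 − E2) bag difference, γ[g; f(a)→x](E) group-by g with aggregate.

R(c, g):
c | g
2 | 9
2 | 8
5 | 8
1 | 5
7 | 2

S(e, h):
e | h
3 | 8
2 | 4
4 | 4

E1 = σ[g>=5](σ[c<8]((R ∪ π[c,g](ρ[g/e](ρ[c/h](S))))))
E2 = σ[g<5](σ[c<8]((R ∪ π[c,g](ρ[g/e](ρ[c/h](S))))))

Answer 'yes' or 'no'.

E1 per-node cardinality:
  R → 5
  S → 3
  ρ[c/h](S) → 3
  ρ[g/e](ρ[c/h](S)) → 3
  π[c,g](ρ[g/e](ρ[c/h](S))) → 3
  (R ∪ π[c,g](ρ[g/e](ρ[c/h](S)))) → 8
  σ[c<8]((R ∪ π[c,g](ρ[g/e](ρ[c/h](S))))) → 7
  σ[g>=5](σ[c<8]((R ∪ π[c,g](ρ[g/e](ρ[c/h](S)))))) → 4
E2 per-node cardinality:
  R → 5
  S → 3
  ρ[c/h](S) → 3
  ρ[g/e](ρ[c/h](S)) → 3
  π[c,g](ρ[g/e](ρ[c/h](S))) → 3
  (R ∪ π[c,g](ρ[g/e](ρ[c/h](S)))) → 8
  σ[c<8]((R ∪ π[c,g](ρ[g/e](ρ[c/h](S))))) → 7
  σ[g<5](σ[c<8]((R ∪ π[c,g](ρ[g/e](ρ[c/h](S)))))) → 3

E1 result:
c | g
1 | 5
2 | 8
2 | 9
5 | 8
E2 result:
c | g
4 | 2
4 | 4
7 | 2
Witness: (4, 4) appears 0× in E1 but 1× in E2.

no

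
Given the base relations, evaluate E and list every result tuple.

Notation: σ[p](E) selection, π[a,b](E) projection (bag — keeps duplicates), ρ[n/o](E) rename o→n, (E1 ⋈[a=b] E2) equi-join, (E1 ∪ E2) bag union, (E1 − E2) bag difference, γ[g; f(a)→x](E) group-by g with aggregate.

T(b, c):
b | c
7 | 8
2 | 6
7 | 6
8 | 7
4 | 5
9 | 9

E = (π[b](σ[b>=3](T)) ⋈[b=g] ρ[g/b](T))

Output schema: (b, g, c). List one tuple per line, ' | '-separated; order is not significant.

Row counts bottom-up:
  T → 6
  σ[b>=3](T) → 5
  π[b](σ[b>=3](T)) → 5
  T → 6
  ρ[g/b](T) → 6
  (π[b](σ[b>=3](T)) ⋈[b=g] ρ[g/b](T)) → 7

== RESULT ==
b | g | c
4 | 4 | 5
7 | 7 | 6
7 | 7 | 6
7 | 7 | 8
7 | 7 | 8
8 | 8 | 7
9 | 9 | 9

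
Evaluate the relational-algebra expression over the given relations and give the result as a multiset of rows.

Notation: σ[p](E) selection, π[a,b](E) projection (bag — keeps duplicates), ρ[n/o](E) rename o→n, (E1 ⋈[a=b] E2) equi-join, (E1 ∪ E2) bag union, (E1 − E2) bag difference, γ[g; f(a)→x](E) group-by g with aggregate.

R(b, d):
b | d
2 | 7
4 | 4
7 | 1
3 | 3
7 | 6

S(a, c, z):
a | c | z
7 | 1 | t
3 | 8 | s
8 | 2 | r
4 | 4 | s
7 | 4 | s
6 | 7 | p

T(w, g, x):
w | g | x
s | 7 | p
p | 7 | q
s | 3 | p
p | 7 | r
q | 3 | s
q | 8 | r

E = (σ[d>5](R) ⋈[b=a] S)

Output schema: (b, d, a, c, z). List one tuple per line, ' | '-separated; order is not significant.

Subexpression sizes:
  R → 5
  σ[d>5](R) → 2
  S → 6
  (σ[d>5](R) ⋈[b=a] S) → 2

== RESULT ==
b | d | a | c | z
7 | 6 | 7 | 1 | t
7 | 6 | 7 | 4 | s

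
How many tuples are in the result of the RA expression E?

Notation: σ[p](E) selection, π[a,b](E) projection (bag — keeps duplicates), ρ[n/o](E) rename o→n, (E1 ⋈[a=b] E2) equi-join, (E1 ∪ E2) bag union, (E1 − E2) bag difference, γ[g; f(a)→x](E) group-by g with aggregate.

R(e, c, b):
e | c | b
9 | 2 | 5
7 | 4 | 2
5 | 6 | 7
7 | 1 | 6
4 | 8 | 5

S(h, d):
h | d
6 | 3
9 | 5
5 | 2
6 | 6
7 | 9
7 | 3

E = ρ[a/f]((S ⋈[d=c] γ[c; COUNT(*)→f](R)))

Per-node cardinality:
  S → 6
  R → 5
  γ[c; COUNT(*)→f](R) → 5
  (S ⋈[d=c] γ[c; COUNT(*)→f](R)) → 2
  ρ[a/f]((S ⋈[d=c] γ[c; COUNT(*)→f](R))) → 2

|E| = 2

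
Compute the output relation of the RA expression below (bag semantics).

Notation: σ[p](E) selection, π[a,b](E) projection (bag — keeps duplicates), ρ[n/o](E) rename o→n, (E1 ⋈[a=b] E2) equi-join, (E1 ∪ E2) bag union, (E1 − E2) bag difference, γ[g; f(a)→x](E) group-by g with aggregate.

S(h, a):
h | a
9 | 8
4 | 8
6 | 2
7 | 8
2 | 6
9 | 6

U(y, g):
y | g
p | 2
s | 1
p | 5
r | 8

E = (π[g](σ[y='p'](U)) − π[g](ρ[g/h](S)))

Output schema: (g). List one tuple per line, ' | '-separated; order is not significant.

Per-node cardinality:
  U → 4
  σ[y='p'](U) → 2
  π[g](σ[y='p'](U)) → 2
  S → 6
  ρ[g/h](S) → 6
  π[g](ρ[g/h](S)) → 6
  (π[g](σ[y='p'](U)) − π[g](ρ[g/h](S))) → 1

== RESULT ==
g
5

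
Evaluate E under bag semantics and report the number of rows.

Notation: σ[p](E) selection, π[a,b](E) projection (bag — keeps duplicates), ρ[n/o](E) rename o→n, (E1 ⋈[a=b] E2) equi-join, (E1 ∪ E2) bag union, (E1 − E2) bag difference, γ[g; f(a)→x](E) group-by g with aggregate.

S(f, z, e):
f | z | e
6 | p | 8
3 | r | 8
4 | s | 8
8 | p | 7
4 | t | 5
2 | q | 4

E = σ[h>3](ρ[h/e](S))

Stepwise |·|:
  S → 6
  ρ[h/e](S) → 6
  σ[h>3](ρ[h/e](S)) → 6

|E| = 6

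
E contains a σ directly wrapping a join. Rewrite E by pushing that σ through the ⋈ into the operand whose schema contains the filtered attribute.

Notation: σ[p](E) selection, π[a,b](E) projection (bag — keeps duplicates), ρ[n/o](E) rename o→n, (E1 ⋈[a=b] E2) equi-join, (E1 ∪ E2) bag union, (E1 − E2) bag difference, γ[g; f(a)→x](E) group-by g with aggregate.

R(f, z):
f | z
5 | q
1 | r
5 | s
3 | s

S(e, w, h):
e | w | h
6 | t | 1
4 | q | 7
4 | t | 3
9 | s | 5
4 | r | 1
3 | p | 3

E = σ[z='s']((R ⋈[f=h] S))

σ filters on z, owned by the left side.
E' = (σ[z='s'](R) ⋈[f=h] S)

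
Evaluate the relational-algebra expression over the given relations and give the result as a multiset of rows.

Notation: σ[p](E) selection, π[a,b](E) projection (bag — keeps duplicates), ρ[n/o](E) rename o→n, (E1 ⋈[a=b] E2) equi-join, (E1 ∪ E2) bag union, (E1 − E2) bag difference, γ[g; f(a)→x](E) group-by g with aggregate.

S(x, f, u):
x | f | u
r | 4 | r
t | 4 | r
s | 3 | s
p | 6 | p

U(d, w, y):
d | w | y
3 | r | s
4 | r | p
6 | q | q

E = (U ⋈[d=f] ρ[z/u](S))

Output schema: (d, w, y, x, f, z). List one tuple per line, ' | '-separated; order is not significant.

Subexpression sizes:
  U → 3
  S → 4
  ρ[z/u](S) → 4
  (U ⋈[d=f] ρ[z/u](S)) → 4

== RESULT ==
d | w | y | x | f | z
3 | r | s | s | 3 | s
4 | r | p | r | 4 | r
4 | r | p | t | 4 | r
6 | q | q | p | 6 | p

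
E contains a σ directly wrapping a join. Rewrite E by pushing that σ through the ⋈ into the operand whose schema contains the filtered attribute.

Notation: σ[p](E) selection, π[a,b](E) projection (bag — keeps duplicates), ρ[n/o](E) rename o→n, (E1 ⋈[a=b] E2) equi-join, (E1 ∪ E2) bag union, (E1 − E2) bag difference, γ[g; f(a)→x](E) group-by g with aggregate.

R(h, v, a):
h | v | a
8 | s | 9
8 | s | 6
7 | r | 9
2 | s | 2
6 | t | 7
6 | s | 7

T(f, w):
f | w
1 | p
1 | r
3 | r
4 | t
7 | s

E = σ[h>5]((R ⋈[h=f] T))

σ filters on h, owned by the left side.
E' = (σ[h>5](R) ⋈[h=f] T)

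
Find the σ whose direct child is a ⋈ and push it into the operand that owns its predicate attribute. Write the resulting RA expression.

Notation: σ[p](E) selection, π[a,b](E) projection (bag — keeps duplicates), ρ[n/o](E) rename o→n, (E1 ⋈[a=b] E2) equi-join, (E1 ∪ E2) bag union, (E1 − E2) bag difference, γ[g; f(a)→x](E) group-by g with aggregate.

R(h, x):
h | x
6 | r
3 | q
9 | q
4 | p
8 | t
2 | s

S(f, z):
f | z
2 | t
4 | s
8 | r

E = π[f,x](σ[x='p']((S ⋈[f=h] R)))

σ filters on x, owned by the right side.
E' = π[f,x]((S ⋈[f=h] σ[x='p'](R)))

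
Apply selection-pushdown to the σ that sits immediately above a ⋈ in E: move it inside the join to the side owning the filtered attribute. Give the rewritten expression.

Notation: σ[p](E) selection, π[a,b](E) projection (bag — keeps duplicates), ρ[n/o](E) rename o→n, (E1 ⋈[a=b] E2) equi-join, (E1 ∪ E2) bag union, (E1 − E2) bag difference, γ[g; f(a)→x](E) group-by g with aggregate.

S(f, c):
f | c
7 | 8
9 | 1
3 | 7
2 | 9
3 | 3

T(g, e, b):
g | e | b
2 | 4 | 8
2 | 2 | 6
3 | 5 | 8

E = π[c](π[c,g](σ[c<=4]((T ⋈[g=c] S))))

σ filters on c, owned by the right side.
E' = π[c](π[c,g]((T ⋈[g=c] σ[c<=4](S))))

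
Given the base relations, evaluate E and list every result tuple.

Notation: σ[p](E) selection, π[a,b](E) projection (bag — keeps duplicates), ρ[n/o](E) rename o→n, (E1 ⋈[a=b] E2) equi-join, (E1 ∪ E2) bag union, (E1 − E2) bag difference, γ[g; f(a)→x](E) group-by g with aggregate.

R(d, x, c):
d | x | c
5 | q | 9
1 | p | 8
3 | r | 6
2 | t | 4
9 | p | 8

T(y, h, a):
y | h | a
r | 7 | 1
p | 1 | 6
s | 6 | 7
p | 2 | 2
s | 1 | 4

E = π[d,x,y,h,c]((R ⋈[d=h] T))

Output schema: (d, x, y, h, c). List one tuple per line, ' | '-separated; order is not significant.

Subexpression sizes:
  R → 5
  T → 5
  (R ⋈[d=h] T) → 3
  π[d,x,y,h,c]((R ⋈[d=h] T)) → 3

== RESULT ==
d | x | y | h | c
1 | p | p | 1 | 8
1 | p | s | 1 | 8
2 | t | p | 2 | 4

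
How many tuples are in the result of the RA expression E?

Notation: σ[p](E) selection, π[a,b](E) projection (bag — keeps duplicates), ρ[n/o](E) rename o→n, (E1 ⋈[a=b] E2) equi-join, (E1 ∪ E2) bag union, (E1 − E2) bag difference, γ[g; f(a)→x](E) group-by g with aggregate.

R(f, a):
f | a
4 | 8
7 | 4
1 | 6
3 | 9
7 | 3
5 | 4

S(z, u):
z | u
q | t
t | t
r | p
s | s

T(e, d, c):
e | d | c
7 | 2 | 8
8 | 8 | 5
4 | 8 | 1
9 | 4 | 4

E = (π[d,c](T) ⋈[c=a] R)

Subexpression sizes:
  T → 4
  π[d,c](T) → 4
  R → 6
  (π[d,c](T) ⋈[c=a] R) → 3

|E| = 3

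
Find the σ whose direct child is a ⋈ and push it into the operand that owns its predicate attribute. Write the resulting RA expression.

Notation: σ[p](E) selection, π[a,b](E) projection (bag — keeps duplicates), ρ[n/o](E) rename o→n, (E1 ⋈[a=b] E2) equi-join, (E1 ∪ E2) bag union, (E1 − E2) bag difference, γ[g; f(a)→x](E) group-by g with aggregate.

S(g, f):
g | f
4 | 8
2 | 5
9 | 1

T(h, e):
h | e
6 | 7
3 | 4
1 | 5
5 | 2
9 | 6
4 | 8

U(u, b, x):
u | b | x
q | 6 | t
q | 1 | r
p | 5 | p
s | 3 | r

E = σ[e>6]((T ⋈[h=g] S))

σ filters on e, owned by the left side.
E' = (σ[e>6](T) ⋈[h=g] S)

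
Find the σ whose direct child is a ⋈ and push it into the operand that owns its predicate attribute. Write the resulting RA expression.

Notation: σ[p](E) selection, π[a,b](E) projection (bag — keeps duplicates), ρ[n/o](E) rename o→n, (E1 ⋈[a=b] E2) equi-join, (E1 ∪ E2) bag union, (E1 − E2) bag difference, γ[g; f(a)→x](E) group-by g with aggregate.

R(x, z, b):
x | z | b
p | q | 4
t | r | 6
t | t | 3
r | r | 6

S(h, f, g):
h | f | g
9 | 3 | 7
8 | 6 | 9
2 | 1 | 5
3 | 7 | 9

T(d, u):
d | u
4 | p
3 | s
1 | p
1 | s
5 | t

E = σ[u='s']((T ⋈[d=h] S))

σ filters on u, owned by the left side.
E' = (σ[u='s'](T) ⋈[d=h] S)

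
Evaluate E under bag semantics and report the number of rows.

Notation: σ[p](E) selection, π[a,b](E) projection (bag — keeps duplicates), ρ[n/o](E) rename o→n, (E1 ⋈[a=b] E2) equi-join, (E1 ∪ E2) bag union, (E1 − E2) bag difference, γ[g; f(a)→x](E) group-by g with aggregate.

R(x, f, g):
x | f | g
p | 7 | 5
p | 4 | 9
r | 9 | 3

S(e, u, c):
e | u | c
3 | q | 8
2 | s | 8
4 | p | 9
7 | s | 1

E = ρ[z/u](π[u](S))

Subexpression sizes:
  S → 4
  π[u](S) → 4
  ρ[z/u](π[u](S)) → 4

|E| = 4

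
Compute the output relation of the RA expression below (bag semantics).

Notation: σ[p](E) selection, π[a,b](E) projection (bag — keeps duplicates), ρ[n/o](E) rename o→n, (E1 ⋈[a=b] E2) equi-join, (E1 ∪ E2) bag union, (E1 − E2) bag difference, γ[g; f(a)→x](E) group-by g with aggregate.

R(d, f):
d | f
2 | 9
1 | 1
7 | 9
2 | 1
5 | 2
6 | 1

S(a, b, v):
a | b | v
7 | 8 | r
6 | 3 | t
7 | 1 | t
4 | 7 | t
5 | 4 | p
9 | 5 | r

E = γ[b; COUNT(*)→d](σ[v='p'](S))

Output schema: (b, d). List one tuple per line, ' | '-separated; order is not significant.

Per-node cardinality:
  S → 6
  σ[v='p'](S) → 1
  γ[b; COUNT(*)→d](σ[v='p'](S)) → 1

== RESULT ==
b | d
4 | 1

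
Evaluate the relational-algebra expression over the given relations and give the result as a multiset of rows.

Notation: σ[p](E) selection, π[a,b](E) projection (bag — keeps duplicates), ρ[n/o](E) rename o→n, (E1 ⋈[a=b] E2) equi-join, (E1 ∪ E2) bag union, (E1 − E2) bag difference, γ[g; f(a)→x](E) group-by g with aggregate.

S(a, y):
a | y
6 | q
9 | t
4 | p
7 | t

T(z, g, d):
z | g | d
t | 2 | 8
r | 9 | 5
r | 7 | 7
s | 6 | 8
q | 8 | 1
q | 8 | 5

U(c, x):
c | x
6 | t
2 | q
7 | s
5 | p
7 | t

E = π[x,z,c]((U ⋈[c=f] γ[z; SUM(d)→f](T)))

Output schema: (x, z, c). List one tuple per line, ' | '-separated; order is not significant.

Row counts bottom-up:
  U → 5
  T → 6
  γ[z; SUM(d)→f](T) → 4
  (U ⋈[c=f] γ[z; SUM(d)→f](T)) → 1
  π[x,z,c]((U ⋈[c=f] γ[z; SUM(d)→f](T))) → 1

== RESULT ==
x | z | c
t | q | 6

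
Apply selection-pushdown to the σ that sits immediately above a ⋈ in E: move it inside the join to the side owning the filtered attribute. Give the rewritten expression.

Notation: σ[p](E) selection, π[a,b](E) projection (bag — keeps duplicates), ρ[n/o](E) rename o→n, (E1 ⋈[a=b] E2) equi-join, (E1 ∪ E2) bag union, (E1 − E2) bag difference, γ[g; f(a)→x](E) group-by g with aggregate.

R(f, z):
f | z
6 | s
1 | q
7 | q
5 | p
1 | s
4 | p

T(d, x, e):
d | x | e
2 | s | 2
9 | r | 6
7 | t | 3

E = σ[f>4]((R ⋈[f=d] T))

σ filters on f, owned by the left side.
E' = (σ[f>4](R) ⋈[f=d] T)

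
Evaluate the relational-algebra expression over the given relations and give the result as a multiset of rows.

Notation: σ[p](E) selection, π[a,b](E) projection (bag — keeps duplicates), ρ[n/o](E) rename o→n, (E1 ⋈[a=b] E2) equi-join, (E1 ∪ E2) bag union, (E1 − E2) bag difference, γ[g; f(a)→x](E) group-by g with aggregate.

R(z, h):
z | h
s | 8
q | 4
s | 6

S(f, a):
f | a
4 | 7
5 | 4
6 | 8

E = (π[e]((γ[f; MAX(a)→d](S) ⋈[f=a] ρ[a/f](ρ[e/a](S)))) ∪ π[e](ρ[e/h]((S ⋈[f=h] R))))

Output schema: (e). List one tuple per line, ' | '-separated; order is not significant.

Per-node cardinality:
  S → 3
  γ[f; MAX(a)→d](S) → 3
  S → 3
  ρ[e/a](S) → 3
  ρ[a/f](ρ[e/a](S)) → 3
  (γ[f; MAX(a)→d](S) ⋈[f=a] ρ[a/f](ρ[e/a](S))) → 3
  π[e]((γ[f; MAX(a)→d](S) ⋈[f=a] ρ[a/f](ρ[e/a](S)))) → 3
  S → 3
  R → 3
  (S ⋈[f=h] R) → 2
  ρ[e/h]((S ⋈[f=h] R)) → 2
  π[e](ρ[e/h]((S ⋈[f=h] R))) → 2
  (π[e]((γ[f; MAX(a)→d](S) ⋈[f=a] ρ[a/f](ρ[e/a](S)))) ∪ π[e](ρ[e/h]((S ⋈[f=h] R)))) → 5

== RESULT ==
e
4
4
6
7
8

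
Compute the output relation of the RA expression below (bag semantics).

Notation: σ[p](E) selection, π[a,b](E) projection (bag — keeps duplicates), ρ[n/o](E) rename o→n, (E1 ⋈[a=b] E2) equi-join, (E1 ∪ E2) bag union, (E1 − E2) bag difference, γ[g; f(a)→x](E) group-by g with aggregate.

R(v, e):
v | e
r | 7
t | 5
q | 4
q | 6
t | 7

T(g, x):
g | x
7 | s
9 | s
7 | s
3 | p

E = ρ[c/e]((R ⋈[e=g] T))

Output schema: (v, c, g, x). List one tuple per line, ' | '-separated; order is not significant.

Row counts bottom-up:
  R → 5
  T → 4
  (R ⋈[e=g] T) → 4
  ρ[c/e]((R ⋈[e=g] T)) → 4

== RESULT ==
v | c | g | x
r | 7 | 7 | s
r | 7 | 7 | s
t | 7 | 7 | s
t | 7 | 7 | s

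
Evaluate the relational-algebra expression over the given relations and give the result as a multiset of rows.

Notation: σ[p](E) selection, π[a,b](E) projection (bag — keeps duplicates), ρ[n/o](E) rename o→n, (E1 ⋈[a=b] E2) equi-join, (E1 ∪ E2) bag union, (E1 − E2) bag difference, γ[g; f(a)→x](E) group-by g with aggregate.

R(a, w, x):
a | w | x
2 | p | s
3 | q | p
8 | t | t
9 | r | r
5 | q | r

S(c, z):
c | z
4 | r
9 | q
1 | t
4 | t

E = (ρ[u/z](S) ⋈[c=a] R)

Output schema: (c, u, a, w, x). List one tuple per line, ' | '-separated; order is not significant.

Stepwise |·|:
  S → 4
  ρ[u/z](S) → 4
  R → 5
  (ρ[u/z](S) ⋈[c=a] R) → 1

== RESULT ==
c | u | a | w | x
9 | q | 9 | r | r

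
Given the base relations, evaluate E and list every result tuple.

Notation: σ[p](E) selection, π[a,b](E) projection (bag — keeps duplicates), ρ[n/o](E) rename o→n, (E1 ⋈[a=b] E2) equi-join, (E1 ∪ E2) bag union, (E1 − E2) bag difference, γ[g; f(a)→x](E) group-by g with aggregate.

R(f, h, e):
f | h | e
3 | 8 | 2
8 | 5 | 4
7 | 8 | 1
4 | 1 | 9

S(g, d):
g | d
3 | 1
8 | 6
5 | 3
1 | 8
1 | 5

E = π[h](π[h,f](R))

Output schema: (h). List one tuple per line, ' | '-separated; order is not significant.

Stepwise |·|:
  R → 4
  π[h,f](R) → 4
  π[h](π[h,f](R)) → 4

== RESULT ==
h
1
5
8
8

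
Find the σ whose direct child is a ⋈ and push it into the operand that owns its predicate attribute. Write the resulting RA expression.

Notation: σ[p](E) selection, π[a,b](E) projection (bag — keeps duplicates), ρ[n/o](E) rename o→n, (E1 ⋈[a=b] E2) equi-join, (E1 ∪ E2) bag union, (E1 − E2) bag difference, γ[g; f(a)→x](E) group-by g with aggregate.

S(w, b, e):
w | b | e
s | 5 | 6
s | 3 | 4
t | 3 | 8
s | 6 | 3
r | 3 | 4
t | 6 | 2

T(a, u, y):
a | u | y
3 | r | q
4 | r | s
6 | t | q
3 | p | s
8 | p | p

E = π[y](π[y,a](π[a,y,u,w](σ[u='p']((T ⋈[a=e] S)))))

σ filters on u, owned by the left side.
E' = π[y](π[y,a](π[a,y,u,w]((σ[u='p'](T) ⋈[a=e] S))))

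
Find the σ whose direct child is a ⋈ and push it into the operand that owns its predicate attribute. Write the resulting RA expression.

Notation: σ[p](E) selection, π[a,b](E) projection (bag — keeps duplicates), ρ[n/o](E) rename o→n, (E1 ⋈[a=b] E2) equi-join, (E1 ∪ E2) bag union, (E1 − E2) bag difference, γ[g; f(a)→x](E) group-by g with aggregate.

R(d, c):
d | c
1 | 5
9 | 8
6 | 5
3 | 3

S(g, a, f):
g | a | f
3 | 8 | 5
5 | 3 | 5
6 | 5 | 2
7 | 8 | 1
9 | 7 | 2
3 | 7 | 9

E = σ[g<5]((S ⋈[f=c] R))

σ filters on g, owned by the left side.
E' = (σ[g<5](S) ⋈[f=c] R)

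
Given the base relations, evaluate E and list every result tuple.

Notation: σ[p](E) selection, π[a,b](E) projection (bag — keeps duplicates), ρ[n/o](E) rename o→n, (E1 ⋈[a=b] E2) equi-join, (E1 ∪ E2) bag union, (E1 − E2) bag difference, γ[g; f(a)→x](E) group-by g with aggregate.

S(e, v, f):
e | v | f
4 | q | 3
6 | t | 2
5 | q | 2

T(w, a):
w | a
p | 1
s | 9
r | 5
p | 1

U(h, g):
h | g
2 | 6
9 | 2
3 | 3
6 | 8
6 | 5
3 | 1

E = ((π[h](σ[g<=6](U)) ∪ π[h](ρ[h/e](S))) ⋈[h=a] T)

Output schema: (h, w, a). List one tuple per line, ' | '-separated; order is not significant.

Stepwise |·|:
  U → 6
  σ[g<=6](U) → 5
  π[h](σ[g<=6](U)) → 5
  S → 3
  ρ[h/e](S) → 3
  π[h](ρ[h/e](S)) → 3
  (π[h](σ[g<=6](U)) ∪ π[h](ρ[h/e](S))) → 8
  T → 4
  ((π[h](σ[g<=6](U)) ∪ π[h](ρ[h/e](S))) ⋈[h=a] T) → 2

== RESULT ==
h | w | a
5 | r | 5
9 | s | 9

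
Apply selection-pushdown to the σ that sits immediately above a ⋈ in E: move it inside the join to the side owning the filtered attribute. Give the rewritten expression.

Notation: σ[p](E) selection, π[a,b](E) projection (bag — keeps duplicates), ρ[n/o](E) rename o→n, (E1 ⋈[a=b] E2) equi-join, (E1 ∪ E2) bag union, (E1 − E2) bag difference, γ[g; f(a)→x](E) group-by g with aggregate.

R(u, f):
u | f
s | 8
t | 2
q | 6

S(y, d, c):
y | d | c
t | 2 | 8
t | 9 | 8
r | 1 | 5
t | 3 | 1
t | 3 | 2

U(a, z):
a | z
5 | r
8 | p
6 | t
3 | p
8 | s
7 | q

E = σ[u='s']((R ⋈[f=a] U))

σ filters on u, owned by the left side.
E' = (σ[u='s'](R) ⋈[f=a] U)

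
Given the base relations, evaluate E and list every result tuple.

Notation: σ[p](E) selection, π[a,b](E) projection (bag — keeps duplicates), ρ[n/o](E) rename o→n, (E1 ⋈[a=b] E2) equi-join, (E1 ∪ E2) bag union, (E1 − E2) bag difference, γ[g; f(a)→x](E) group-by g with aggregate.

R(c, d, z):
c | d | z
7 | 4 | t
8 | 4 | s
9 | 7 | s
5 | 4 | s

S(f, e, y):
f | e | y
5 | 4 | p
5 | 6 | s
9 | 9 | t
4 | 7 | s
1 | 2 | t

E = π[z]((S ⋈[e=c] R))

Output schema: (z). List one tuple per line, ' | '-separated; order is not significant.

Stepwise |·|:
  S → 5
  R → 4
  (S ⋈[e=c] R) → 2
  π[z]((S ⋈[e=c] R)) → 2

== RESULT ==
z
s
t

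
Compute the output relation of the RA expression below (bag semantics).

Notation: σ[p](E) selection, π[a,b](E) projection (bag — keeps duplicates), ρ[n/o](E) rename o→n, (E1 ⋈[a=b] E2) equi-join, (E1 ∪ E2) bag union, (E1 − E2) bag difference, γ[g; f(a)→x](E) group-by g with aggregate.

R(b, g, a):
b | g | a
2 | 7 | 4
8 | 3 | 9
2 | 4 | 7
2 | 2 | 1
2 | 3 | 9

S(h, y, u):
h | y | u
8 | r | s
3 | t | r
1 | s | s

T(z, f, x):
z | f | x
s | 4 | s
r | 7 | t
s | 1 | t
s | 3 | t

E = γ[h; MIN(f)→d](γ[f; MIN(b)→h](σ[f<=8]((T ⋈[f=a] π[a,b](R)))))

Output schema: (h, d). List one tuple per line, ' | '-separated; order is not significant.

Row counts bottom-up:
  T → 4
  R → 5
  π[a,b](R) → 5
  (T ⋈[f=a] π[a,b](R)) → 3
  σ[f<=8]((T ⋈[f=a] π[a,b](R))) → 3
  γ[f; MIN(b)→h](σ[f<=8]((T ⋈[f=a] π[a,b](R)))) → 3
  γ[h; MIN(f)→d](γ[f; MIN(b)→h](σ[f<=8]((T ⋈[f=a] π[a,b](R))))) → 1

== RESULT ==
h | d
2 | 1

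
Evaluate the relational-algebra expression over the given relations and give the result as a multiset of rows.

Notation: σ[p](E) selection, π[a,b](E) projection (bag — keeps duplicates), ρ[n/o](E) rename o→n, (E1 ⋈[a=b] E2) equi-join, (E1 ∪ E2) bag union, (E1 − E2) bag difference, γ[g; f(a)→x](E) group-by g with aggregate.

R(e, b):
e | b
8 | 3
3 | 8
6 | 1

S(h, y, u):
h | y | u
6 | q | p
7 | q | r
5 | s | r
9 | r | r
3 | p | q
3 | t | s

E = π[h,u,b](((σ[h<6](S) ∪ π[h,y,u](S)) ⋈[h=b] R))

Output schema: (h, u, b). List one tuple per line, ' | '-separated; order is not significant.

Per-node cardinality:
  S → 6
  σ[h<6](S) → 3
  S → 6
  π[h,y,u](S) → 6
  (σ[h<6](S) ∪ π[h,y,u](S)) → 9
  R → 3
  ((σ[h<6](S) ∪ π[h,y,u](S)) ⋈[h=b] R) → 4
  π[h,u,b](((σ[h<6](S) ∪ π[h,y,u](S)) ⋈[h=b] R)) → 4

== RESULT ==
h | u | b
3 | q | 3
3 | q | 3
3 | s | 3
3 | s | 3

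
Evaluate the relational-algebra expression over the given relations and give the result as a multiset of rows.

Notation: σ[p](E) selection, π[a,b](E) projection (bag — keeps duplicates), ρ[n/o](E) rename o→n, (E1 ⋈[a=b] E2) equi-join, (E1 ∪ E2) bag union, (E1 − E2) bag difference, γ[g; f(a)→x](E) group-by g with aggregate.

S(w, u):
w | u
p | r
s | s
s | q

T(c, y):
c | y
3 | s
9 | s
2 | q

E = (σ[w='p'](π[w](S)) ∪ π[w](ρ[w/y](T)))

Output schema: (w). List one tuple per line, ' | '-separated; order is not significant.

Stepwise |·|:
  S → 3
  π[w](S) → 3
  σ[w='p'](π[w](S)) → 1
  T → 3
  ρ[w/y](T) → 3
  π[w](ρ[w/y](T)) → 3
  (σ[w='p'](π[w](S)) ∪ π[w](ρ[w/y](T))) → 4

== RESULT ==
w
p
q
s
s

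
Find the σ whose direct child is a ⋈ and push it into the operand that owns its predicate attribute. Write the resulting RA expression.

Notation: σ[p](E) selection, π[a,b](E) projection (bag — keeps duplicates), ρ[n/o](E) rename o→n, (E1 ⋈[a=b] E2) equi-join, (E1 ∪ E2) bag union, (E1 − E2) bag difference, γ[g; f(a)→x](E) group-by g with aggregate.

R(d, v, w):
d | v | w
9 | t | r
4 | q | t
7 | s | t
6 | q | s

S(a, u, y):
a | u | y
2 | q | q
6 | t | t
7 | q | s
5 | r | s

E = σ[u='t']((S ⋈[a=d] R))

σ filters on u, owned by the left side.
E' = (σ[u='t'](S) ⋈[a=d] R)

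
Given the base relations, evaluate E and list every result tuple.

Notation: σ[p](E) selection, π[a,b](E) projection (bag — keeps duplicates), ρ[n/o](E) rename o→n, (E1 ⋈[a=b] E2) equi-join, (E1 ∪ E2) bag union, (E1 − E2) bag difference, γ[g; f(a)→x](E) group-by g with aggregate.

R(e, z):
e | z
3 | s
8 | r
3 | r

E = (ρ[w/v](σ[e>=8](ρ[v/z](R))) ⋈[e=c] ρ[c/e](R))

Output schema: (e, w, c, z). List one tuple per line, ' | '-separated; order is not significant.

Stepwise |·|:
  R → 3
  ρ[v/z](R) → 3
  σ[e>=8](ρ[v/z](R)) → 1
  ρ[w/v](σ[e>=8](ρ[v/z](R))) → 1
  R → 3
  ρ[c/e](R) → 3
  (ρ[w/v](σ[e>=8](ρ[v/z](R))) ⋈[e=c] ρ[c/e](R)) → 1

== RESULT ==
e | w | c | z
8 | r | 8 | r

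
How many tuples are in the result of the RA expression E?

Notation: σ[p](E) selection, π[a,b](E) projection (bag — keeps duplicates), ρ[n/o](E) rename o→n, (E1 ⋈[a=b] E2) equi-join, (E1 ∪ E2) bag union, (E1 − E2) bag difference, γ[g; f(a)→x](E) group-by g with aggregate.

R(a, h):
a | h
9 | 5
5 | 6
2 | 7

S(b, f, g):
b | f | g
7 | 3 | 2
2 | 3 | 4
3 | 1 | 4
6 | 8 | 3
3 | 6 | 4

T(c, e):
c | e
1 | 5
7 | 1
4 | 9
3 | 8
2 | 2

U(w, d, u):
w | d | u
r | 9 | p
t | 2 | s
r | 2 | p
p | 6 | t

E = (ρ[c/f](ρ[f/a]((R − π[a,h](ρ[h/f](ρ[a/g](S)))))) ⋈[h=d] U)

Subexpression sizes:
  R → 3
  S → 5
  ρ[a/g](S) → 5
  ρ[h/f](ρ[a/g](S)) → 5
  π[a,h](ρ[h/f](ρ[a/g](S))) → 5
  (R − π[a,h](ρ[h/f](ρ[a/g](S)))) → 3
  ρ[f/a]((R − π[a,h](ρ[h/f](ρ[a/g](S))))) → 3
  ρ[c/f](ρ[f/a]((R − π[a,h](ρ[h/f](ρ[a/g](S)))))) → 3
  U → 4
  (ρ[c/f](ρ[f/a]((R − π[a,h](ρ[h/f](ρ[a/g](S)))))) ⋈[h=d] U) → 1

|E| = 1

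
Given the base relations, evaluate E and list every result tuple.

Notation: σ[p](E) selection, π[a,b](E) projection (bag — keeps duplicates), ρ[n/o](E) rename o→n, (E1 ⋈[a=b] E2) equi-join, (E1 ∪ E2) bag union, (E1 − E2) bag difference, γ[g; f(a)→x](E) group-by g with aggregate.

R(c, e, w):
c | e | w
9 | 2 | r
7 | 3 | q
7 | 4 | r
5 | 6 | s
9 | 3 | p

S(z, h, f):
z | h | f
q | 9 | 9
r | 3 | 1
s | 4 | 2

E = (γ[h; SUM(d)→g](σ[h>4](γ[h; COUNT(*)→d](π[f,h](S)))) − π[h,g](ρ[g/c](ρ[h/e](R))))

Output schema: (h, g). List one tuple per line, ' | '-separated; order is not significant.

Row counts bottom-up:
  S → 3
  π[f,h](S) → 3
  γ[h; COUNT(*)→d](π[f,h](S)) → 3
  σ[h>4](γ[h; COUNT(*)→d](π[f,h](S))) → 1
  γ[h; SUM(d)→g](σ[h>4](γ[h; COUNT(*)→d](π[f,h](S)))) → 1
  R → 5
  ρ[h/e](R) → 5
  ρ[g/c](ρ[h/e](R)) → 5
  π[h,g](ρ[g/c](ρ[h/e](R))) → 5
  (γ[h; SUM(d)→g](σ[h>4](γ[h; COUNT(*)→d](π[f,h](S)))) − π[h,g](ρ[g/c](ρ[h/e](R)))) → 1

== RESULT ==
h | g
9 | 1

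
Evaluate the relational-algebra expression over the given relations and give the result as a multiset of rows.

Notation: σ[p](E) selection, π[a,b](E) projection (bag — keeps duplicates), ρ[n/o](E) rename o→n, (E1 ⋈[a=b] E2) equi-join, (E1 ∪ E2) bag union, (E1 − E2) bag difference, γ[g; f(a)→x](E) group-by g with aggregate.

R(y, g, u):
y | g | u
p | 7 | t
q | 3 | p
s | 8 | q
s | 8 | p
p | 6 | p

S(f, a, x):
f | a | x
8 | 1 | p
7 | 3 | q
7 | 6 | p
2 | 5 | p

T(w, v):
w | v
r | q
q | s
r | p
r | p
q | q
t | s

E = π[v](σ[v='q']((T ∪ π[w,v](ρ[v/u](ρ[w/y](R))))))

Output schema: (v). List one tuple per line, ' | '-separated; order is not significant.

Row counts bottom-up:
  T → 6
  R → 5
  ρ[w/y](R) → 5
  ρ[v/u](ρ[w/y](R)) → 5
  π[w,v](ρ[v/u](ρ[w/y](R))) → 5
  (T ∪ π[w,v](ρ[v/u](ρ[w/y](R)))) → 11
  σ[v='q']((T ∪ π[w,v](ρ[v/u](ρ[w/y](R))))) → 3
  π[v](σ[v='q']((T ∪ π[w,v](ρ[v/u](ρ[w/y](R)))))) → 3

== RESULT ==
v
q
q
q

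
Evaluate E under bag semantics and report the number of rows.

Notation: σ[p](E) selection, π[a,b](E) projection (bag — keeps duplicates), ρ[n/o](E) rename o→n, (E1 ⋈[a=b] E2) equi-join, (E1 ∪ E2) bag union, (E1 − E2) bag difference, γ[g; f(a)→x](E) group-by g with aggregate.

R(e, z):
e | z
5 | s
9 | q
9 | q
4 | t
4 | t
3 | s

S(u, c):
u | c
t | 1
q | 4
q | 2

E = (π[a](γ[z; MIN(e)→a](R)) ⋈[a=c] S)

Per-node cardinality:
  R → 6
  γ[z; MIN(e)→a](R) → 3
  π[a](γ[z; MIN(e)→a](R)) → 3
  S → 3
  (π[a](γ[z; MIN(e)→a](R)) ⋈[a=c] S) → 1

|E| = 1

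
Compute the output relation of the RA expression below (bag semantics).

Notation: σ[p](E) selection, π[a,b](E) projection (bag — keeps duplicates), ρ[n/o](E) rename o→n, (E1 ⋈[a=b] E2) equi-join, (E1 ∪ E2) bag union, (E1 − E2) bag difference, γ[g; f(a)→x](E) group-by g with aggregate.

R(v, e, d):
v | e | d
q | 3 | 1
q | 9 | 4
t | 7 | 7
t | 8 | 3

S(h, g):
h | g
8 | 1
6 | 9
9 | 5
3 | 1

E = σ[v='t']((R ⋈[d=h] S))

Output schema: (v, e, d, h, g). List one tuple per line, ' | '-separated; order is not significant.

Subexpression sizes:
  R → 4
  S → 4
  (R ⋈[d=h] S) → 1
  σ[v='t']((R ⋈[d=h] S)) → 1

== RESULT ==
v | e | d | h | g
t | 8 | 3 | 3 | 1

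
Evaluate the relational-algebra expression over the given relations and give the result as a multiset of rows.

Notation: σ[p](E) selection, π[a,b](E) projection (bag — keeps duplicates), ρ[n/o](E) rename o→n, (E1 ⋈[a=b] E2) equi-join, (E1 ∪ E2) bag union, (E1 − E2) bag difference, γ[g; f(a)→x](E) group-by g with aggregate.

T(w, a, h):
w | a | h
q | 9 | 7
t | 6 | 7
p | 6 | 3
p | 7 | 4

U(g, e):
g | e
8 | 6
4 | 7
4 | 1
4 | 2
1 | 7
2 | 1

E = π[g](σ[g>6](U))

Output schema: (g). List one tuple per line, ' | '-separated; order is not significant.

Per-node cardinality:
  U → 6
  σ[g>6](U) → 1
  π[g](σ[g>6](U)) → 1

== RESULT ==
g
8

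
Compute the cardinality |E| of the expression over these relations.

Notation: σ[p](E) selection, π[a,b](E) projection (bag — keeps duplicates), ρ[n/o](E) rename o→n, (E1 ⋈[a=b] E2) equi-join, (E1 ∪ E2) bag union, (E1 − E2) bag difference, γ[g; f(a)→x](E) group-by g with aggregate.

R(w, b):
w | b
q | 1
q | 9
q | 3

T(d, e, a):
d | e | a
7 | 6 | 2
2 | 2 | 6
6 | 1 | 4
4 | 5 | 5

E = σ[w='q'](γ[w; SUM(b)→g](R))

Subexpression sizes:
  R → 3
  γ[w; SUM(b)→g](R) → 1
  σ[w='q'](γ[w; SUM(b)→g](R)) → 1

|E| = 1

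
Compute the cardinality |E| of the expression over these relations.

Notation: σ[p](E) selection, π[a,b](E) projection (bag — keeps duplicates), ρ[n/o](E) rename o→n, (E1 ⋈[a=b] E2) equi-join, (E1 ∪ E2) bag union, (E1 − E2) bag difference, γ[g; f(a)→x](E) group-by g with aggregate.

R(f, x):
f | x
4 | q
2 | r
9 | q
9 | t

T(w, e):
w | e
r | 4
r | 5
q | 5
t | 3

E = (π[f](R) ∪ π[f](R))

Per-node cardinality:
  R → 4
  π[f](R) → 4
  R → 4
  π[f](R) → 4
  (π[f](R) ∪ π[f](R)) → 8

|E| = 8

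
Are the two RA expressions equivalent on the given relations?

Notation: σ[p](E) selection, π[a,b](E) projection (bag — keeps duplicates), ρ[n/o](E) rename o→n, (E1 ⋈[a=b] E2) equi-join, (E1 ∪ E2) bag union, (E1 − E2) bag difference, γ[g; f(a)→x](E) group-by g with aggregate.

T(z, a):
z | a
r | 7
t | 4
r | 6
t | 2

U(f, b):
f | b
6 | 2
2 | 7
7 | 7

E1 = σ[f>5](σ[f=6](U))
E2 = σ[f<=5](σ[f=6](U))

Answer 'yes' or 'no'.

E1 subexpression sizes:
  U → 3
  σ[f=6](U) → 1
  σ[f>5](σ[f=6](U)) → 1
E2 subexpression sizes:
  U → 3
  σ[f=6](U) → 1
  σ[f<=5](σ[f=6](U)) → 0

E1 result:
f | b
6 | 2
E2 result:
f | b
(0 rows)
Witness: (6, 2) appears 1× in E1 but 0× in E2.

no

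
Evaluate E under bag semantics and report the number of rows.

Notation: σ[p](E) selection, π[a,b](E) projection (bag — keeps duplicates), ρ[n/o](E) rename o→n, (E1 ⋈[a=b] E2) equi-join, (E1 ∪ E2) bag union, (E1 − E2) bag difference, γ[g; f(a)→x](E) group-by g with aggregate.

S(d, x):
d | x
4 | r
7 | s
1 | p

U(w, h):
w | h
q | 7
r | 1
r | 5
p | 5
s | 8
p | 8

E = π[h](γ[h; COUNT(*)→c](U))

Per-node cardinality:
  U → 6
  γ[h; COUNT(*)→c](U) → 4
  π[h](γ[h; COUNT(*)→c](U)) → 4

|E| = 4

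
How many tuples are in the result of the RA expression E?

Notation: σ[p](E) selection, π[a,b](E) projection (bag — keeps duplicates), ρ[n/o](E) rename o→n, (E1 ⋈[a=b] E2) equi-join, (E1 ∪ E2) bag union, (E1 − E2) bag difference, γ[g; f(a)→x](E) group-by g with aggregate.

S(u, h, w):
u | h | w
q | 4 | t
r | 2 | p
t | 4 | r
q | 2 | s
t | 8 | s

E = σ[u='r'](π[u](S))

Per-node cardinality:
  S → 5
  π[u](S) → 5
  σ[u='r'](π[u](S)) → 1

|E| = 1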